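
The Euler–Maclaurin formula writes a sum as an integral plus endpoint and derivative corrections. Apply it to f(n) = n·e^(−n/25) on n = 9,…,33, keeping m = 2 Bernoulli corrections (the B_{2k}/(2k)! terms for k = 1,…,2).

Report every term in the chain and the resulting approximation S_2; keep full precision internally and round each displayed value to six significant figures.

∫_9^33 x·e^(−x/25) dx evaluates to 205.679.
Endpoint term: (f(9) + f(33))/2 = (6.27909 + 8.81546)/2 = 7.54728.
Running total after boundary: 213.226.
k=1: B_{2}/(2)! × [f^{(1)}(33) − f^{(1)}(9)] = 1/12 × (-0.0854833 − 0.446513) = -0.0443330.
Partial sum through k=1: 213.182.
k=2: B_{4}/(4)! × [f^{(3)}(33) − f^{(3)}(9)] = −1/720 × (0.000718060 − 0.00294698) = 3.09573e-06.

S_2 ≈ 213.182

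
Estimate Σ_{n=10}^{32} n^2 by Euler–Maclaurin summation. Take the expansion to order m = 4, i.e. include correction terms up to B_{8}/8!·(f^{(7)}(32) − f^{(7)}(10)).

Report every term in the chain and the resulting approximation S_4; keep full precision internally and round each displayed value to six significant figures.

S_4 ≈ 11155.0

The integral term ∫_10^32 x^2 dx = 10589.3.
½[f(10) + f(32)] = ½[100.000 + 1024.00] = 562.000.
So far: 11151.3.
k=1: B_{2}/(2)! × [f^{(1)}(32) − f^{(1)}(10)] = 1/12 × (64.0000 − 20.0000) = 3.66667.
After k=1: 11155.0.
k=2: B_{4}/(4)! × [f^{(3)}(32) − f^{(3)}(10)] = −1/720 × (0.00000 − 0.00000) = 0.00000.
After k=2: 11155.0.
k=3: B_{6}/(6)! × [f^{(5)}(32) − f^{(5)}(10)] = 1/30240 × (0.00000 − 0.00000) = 0.00000.
After k=3: 11155.0.
k=4: B_{8}/(8)! × [f^{(7)}(32) − f^{(7)}(10)] = −1/1209600 × (0.00000 − 0.00000) = 0.00000.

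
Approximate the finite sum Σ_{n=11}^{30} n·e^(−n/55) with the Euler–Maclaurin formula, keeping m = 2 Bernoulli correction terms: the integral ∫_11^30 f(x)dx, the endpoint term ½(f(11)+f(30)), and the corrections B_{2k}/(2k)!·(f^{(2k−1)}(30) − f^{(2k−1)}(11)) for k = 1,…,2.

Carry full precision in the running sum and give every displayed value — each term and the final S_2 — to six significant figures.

S_2 ≈ 275.628

Integral: ∫_11^30 x·e^(−x/55) dx = 262.464.
Boundary: ½(f(11) + f(30)) = ½(9.00604 + 17.3873) = 13.1967.
Running total after boundary: 275.661.
Order-1 term: 1/12 · (0.263445 − 0.654985) = -0.0326283.
After k=1: 275.628.
Order-2 term: −1/720 · (0.000470281 − 0.000757833) = 3.99378e-07.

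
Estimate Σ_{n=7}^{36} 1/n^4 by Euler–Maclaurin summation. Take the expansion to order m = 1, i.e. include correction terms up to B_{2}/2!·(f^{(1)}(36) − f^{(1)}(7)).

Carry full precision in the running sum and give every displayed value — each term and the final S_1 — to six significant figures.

S_1 ≈ 0.00119304

The integral term ∫_7^36 1/x^4 dx = 0.000964673.
Boundary: ½(f(7) + f(36)) = ½(0.000416493 + 5.95374e-07) = 0.000208544.
So far: 0.00117322.
k=1: B_{2}/(2)! × [f^{(1)}(36) − f^{(1)}(7)] = 1/12 × (-6.61527e-08 − (-0.000237996)) = 1.98275e-05.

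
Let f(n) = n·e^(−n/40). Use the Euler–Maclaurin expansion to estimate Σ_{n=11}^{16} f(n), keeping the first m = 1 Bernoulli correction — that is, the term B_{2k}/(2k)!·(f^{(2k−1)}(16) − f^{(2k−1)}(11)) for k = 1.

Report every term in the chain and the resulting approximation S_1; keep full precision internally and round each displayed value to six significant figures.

S_1 ≈ 57.5381

The integral term ∫_11^16 x·e^(−x/40) dx = 48.0102.
½[f(11) + f(16)] = ½[8.35529 + 10.7251] = 9.54021.
Running total after boundary: 57.5504.
Correction k=1: B_{2}/2! · (f^{(1)}(16) − f^{(1)}(11)) = 1/12 · (0.402192 − 0.550690) = -0.0123748.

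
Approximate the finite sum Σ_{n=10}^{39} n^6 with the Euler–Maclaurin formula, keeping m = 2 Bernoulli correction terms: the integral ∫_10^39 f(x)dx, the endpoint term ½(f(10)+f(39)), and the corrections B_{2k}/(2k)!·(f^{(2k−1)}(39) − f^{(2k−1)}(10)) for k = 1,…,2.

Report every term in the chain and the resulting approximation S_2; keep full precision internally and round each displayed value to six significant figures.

∫_10^39 x^6 dx evaluates to 1.96030e+10.
Boundary: ½(f(10) + f(39)) = ½(1.00000e+06 + 3.51874e+09) = 1.75987e+09.
Integral + boundary = 2.13629e+10.
k=1: B_{2}/(2)! × [f^{(1)}(39) − f^{(1)}(10)] = 1/12 × (5.41345e+08 − 600000) = 4.50621e+07.
Running total after k=1: 2.14079e+10.
k=2: B_{4}/(4)! × [f^{(3)}(39) − f^{(3)}(10)] = −1/720 × (7.11828e+06 − 120000) = -9719.83.

S_2 ≈ 2.14079e+10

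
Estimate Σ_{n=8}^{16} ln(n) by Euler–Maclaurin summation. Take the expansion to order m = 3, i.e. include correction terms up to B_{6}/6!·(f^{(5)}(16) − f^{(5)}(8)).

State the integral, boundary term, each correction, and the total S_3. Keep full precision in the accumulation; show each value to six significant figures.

S_3 ≈ 22.1467

∫_8^16 ln(x) dx evaluates to 19.7259.
½[f(8) + f(16)] = ½[2.07944 + 2.77259] = 2.42602.
So far: 22.1519.
k=1: B_{2}/(2)! × [f^{(1)}(16) − f^{(1)}(8)] = 1/12 × (0.0625000 − 0.125000) = -0.00520833.
After k=1: 22.1467.
k=2: B_{4}/(4)! × [f^{(3)}(16) − f^{(3)}(8)] = −1/720 × (0.000488281 − 0.00390625) = 4.74718e-06.
After k=2: 22.1467.
k=3: B_{6}/(6)! × [f^{(5)}(16) − f^{(5)}(8)] = 1/30240 × (2.28882e-05 − 0.000732422) = -2.34634e-08.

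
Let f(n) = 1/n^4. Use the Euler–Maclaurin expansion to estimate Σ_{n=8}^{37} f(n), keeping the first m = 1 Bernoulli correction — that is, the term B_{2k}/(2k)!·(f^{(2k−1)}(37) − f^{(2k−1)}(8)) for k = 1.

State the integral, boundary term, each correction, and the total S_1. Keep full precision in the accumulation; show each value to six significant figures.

The integral term ∫_8^37 1/x^4 dx = 0.000644461.
Endpoint term: (f(8) + f(37))/2 = (0.000244141 + 5.33572e-07)/2 = 0.000122337.
So far: 0.000766798.
Correction k=1: B_{2}/2! · (f^{(1)}(37) − f^{(1)}(8)) = 1/12 · (-5.76835e-08 − (-0.000122070)) = 1.01677e-05.

S_1 ≈ 0.000776966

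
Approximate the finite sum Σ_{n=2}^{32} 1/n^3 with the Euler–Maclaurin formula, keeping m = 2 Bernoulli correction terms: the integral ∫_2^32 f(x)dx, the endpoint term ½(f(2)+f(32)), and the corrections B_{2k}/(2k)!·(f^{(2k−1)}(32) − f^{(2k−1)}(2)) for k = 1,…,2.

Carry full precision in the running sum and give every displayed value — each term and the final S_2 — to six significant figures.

S_2 ≈ 0.201350

∫_2^32 1/x^3 dx evaluates to 0.124512.
½[f(2) + f(32)] = ½[0.125000 + 3.05176e-05] = 0.0625153.
So far: 0.187027.
Order-1 term: 1/12 · (-2.86102e-06 − (-0.187500)) = 0.0156248.
Partial sum through k=1: 0.202652.
Order-2 term: −1/720 · (-5.58794e-08 − (-0.937500)) = -0.00130208.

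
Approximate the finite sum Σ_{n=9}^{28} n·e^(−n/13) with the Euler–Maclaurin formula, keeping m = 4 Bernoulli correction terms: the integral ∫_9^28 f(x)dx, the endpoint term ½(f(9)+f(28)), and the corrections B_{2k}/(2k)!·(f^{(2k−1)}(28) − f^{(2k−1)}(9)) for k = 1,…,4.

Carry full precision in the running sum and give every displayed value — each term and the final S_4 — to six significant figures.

S_4 ≈ 85.1248

The integral term ∫_9^28 x·e^(−x/13) dx = 81.2724.
½[f(9) + f(28)] = ½[4.50378 + 3.24904] = 3.87641.
Running total after boundary: 85.1488.
Correction k=1: B_{2}/2! · (f^{(1)}(28) − f^{(1)}(9)) = 1/12 · (-0.133889 − 0.153975) = -0.0239887.
Partial sum through k=1: 85.1248.
Correction k=2: B_{4}/4! · (f^{(3)}(28) − f^{(3)}(9)) = −1/720 · (0.000580977 − 0.00683323) = 8.68368e-06.
Partial sum through k=2: 85.1248.
Correction k=3: B_{6}/6! · (f^{(5)}(28) − f^{(5)}(9)) = 1/30240 · (1.15633e-05 − 7.54755e-05) = -2.11350e-09.
Partial sum through k=3: 85.1248.
Correction k=4: B_{8}/8! · (f^{(7)}(28) − f^{(7)}(9)) = −1/1209600 · (1.16502e-07 − 6.53951e-07) = 4.44319e-13.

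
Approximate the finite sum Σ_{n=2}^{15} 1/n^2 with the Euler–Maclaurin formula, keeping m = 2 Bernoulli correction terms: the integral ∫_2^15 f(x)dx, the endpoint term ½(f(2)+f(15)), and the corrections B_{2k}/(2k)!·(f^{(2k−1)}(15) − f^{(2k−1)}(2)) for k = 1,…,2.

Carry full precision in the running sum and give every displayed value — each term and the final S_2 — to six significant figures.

Integral: ∫_2^15 1/x^2 dx = 0.433333.
Boundary: ½(f(2) + f(15)) = ½(0.250000 + 0.00444444) = 0.127222.
Integral + boundary = 0.560556.
k=1: B_{2}/(2)! × [f^{(1)}(15) − f^{(1)}(2)] = 1/12 × (-0.000592593 − (-0.250000)) = 0.0207840.
After k=1: 0.581340.
k=2: B_{4}/(4)! × [f^{(3)}(15) − f^{(3)}(2)] = −1/720 × (-3.16049e-05 − (-0.750000)) = -0.00104162.

S_2 ≈ 0.580298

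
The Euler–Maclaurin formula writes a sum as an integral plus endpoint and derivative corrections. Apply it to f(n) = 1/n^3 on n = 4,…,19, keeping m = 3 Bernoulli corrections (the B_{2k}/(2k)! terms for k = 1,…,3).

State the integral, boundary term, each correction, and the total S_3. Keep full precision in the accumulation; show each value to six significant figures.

Integral: ∫_4^19 1/x^3 dx = 0.0298650.
Boundary: ½(f(4) + f(19)) = ½(0.0156250 + 0.000145794) = 0.00788540.
So far: 0.0377504.
Order-1 term: 1/12 · (-2.30201e-05 − (-0.0117188)) = 0.000974644.
Running total after k=1: 0.0387250.
Order-2 term: −1/720 · (-1.27535e-06 − (-0.0146484)) = -2.03433e-05.
Running total after k=2: 0.0387047.
Order-3 term: 1/30240 · (-1.48379e-07 − (-0.0384521)) = 1.27156e-06.

S_3 ≈ 0.0387059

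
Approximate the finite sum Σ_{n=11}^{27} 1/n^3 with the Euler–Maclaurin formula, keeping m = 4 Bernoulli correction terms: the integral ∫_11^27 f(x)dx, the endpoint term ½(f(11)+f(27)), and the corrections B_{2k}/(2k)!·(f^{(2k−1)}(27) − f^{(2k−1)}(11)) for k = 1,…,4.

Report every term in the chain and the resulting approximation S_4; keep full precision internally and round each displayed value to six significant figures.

The integral term ∫_11^27 1/x^3 dx = 0.00344636.
Endpoint term: (f(11) + f(27))/2 = (0.000751315 + 5.08053e-05)/2 = 0.000401060.
Integral + boundary = 0.00384742.
Correction k=1: B_{2}/2! · (f^{(1)}(27) − f^{(1)}(11)) = 1/12 · (-5.64503e-06 − (-0.000204904)) = 1.66049e-05.
After k=1: 0.00386403.
Correction k=2: B_{4}/4! · (f^{(3)}(27) − f^{(3)}(11)) = −1/720 · (-1.54870e-07 − (-3.38684e-05)) = -4.68244e-08.
After k=2: 0.00386398.
Correction k=3: B_{6}/6! · (f^{(5)}(27) − f^{(5)}(11)) = 1/30240 · (-8.92258e-09 − (-1.17560e-05)) = 3.88461e-10.
After k=3: 0.00386398.
Correction k=4: B_{8}/8! · (f^{(7)}(27) − f^{(7)}(11)) = −1/1209600 · (-8.81242e-10 − (-6.99530e-06)) = -5.78242e-12.

S_4 ≈ 0.00386398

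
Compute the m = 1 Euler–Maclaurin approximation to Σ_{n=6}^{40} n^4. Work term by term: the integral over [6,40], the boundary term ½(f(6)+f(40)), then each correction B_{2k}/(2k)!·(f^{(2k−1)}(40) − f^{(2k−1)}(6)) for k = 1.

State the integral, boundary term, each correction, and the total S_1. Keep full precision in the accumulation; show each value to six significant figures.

The integral term ∫_6^40 x^4 dx = 2.04784e+07.
Boundary: ½(f(6) + f(40)) = ½(1296.00 + 2.56000e+06) = 1.28065e+06.
Running total after boundary: 2.17591e+07.
Correction k=1: B_{2}/2! · (f^{(1)}(40) − f^{(1)}(6)) = 1/12 · (256000 − 864.000) = 21261.3.

S_1 ≈ 2.17804e+07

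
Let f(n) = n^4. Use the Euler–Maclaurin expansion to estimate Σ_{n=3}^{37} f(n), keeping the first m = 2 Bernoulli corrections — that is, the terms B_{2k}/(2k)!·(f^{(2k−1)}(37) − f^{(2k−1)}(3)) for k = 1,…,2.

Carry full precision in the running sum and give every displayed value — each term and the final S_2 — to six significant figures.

∫_3^37 x^4 dx evaluates to 1.38687e+07.
Endpoint term: (f(3) + f(37))/2 = (81.0000 + 1.87416e+06)/2 = 937121.
So far: 1.48059e+07.
Correction k=1: B_{2}/2! · (f^{(1)}(37) − f^{(1)}(3)) = 1/12 · (202612 − 108.000) = 16875.3.
After k=1: 1.48227e+07.
Correction k=2: B_{4}/4! · (f^{(3)}(37) − f^{(3)}(3)) = −1/720 · (888.000 − 72.0000) = -1.13333.

S_2 ≈ 1.48227e+07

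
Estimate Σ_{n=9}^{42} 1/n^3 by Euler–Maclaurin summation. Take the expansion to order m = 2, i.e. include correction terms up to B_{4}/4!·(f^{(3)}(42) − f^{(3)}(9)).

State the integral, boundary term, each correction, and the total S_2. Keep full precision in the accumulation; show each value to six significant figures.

S_2 ≈ 0.00661988

∫_9^42 1/x^3 dx evaluates to 0.00588939.
Boundary: ½(f(9) + f(42)) = ½(0.00137174 + 1.34975e-05) = 0.000692620.
Integral + boundary = 0.00658201.
k=1: B_{2}/(2)! × [f^{(1)}(42) − f^{(1)}(9)] = 1/12 × (-9.64104e-07 − (-0.000457247)) = 3.80236e-05.
Running total after k=1: 0.00662004.
k=2: B_{4}/(4)! × [f^{(3)}(42) − f^{(3)}(9)] = −1/720 × (-1.09309e-08 − (-0.000112901)) = -1.56791e-07.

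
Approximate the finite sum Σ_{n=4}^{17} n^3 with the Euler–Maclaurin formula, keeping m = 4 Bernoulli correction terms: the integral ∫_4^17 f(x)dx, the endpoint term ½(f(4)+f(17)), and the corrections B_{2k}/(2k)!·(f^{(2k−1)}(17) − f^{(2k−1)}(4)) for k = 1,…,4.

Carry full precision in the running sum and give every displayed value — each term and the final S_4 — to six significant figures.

S_4 ≈ 23373.0

Integral: ∫_4^17 x^3 dx = 20816.2.
Boundary: ½(f(4) + f(17)) = ½(64.0000 + 4913.00) = 2488.50.
Running total after boundary: 23304.8.
k=1: B_{2}/(2)! × [f^{(1)}(17) − f^{(1)}(4)] = 1/12 × (867.000 − 48.0000) = 68.2500.
After k=1: 23373.0.
k=2: B_{4}/(4)! × [f^{(3)}(17) − f^{(3)}(4)] = −1/720 × (6.00000 − 6.00000) = 0.00000.
After k=2: 23373.0.
k=3: B_{6}/(6)! × [f^{(5)}(17) − f^{(5)}(4)] = 1/30240 × (0.00000 − 0.00000) = 0.00000.
After k=3: 23373.0.
k=4: B_{8}/(8)! × [f^{(7)}(17) − f^{(7)}(4)] = −1/1209600 × (0.00000 − 0.00000) = 0.00000.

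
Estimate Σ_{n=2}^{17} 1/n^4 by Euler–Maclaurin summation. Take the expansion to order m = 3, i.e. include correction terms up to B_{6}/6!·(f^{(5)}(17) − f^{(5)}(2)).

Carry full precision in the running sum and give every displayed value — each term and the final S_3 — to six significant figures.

S_3 ≈ 0.0824032

The integral term ∫_2^17 1/x^4 dx = 0.0415988.
Boundary: ½(f(2) + f(17)) = ½(0.0625000 + 1.19730e-05) = 0.0312560.
Integral + boundary = 0.0728548.
Order-1 term: 1/12 · (-2.81719e-06 − (-0.125000)) = 0.0104164.
After k=1: 0.0832712.
Order-2 term: −1/720 · (-2.92441e-07 − (-0.937500)) = -0.00130208.
After k=2: 0.0819692.
Order-3 term: 1/30240 · (-5.66668e-08 − (-13.1250)) = 0.000434028.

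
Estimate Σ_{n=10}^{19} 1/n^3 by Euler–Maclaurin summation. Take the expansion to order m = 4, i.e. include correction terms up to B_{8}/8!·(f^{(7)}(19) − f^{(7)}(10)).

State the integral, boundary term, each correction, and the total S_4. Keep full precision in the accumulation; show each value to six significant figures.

S_4 ≈ 0.00421086

Integral: ∫_10^19 1/x^3 dx = 0.00361496.
Boundary: ½(f(10) + f(19)) = ½(0.00100000 + 0.000145794) = 0.000572897.
Integral + boundary = 0.00418786.
Correction k=1: B_{2}/2! · (f^{(1)}(19) − f^{(1)}(10)) = 1/12 · (-2.30201e-05 − (-0.000300000)) = 2.30817e-05.
After k=1: 0.00421094.
Correction k=2: B_{4}/4! · (f^{(3)}(19) − f^{(3)}(10)) = −1/720 · (-1.27535e-06 − (-6.00000e-05)) = -8.15620e-08.
After k=2: 0.00421086.
Correction k=3: B_{6}/6! · (f^{(5)}(19) − f^{(5)}(10)) = 1/30240 · (-1.48379e-07 − (-2.52000e-05)) = 8.28427e-10.
After k=3: 0.00421086.
Correction k=4: B_{8}/8! · (f^{(7)}(19) − f^{(7)}(10)) = −1/1209600 · (-2.95935e-08 − (-1.81440e-05)) = -1.49755e-11.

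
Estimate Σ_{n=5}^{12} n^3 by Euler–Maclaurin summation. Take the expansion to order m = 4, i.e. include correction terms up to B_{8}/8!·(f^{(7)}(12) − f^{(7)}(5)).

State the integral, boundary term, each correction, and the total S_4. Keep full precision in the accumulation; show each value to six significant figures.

S_4 ≈ 5984.00

Integral: ∫_5^12 x^3 dx = 5027.75.
Endpoint term: (f(5) + f(12))/2 = (125.000 + 1728.00)/2 = 926.500.
Running total after boundary: 5954.25.
k=1: B_{2}/(2)! × [f^{(1)}(12) − f^{(1)}(5)] = 1/12 × (432.000 − 75.0000) = 29.7500.
After k=1: 5984.00.
k=2: B_{4}/(4)! × [f^{(3)}(12) − f^{(3)}(5)] = −1/720 × (6.00000 − 6.00000) = 0.00000.
After k=2: 5984.00.
k=3: B_{6}/(6)! × [f^{(5)}(12) − f^{(5)}(5)] = 1/30240 × (0.00000 − 0.00000) = 0.00000.
After k=3: 5984.00.
k=4: B_{8}/(8)! × [f^{(7)}(12) − f^{(7)}(5)] = −1/1209600 × (0.00000 − 0.00000) = 0.00000.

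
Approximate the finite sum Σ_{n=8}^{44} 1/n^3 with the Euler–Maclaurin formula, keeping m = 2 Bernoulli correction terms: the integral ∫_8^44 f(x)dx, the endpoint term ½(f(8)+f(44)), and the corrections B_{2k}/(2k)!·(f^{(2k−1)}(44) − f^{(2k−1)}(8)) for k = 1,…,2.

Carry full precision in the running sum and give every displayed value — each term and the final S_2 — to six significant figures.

S_2 ≈ 0.00859732

∫_8^44 1/x^3 dx evaluates to 0.00755424.
Endpoint term: (f(8) + f(44))/2 = (0.00195312 + 1.17393e-05)/2 = 0.000982432.
Running total after boundary: 0.00853667.
Correction k=1: B_{2}/2! · (f^{(1)}(44) − f^{(1)}(8)) = 1/12 · (-8.00406e-07 − (-0.000732422)) = 6.09685e-05.
After k=1: 0.00859764.
Correction k=2: B_{4}/4! · (f^{(3)}(44) − f^{(3)}(8)) = −1/720 · (-8.26866e-09 − (-0.000228882)) = -3.17880e-07.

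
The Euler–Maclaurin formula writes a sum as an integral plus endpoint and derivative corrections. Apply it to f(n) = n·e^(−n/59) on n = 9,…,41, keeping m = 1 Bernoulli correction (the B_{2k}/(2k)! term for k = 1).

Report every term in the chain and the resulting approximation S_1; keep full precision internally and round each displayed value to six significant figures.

∫_9^41 x·e^(−x/59) dx evaluates to 499.604.
½[f(9) + f(41)] = ½[7.72670 + 20.4638] = 14.0952.
Integral + boundary = 513.699.
k=1: B_{2}/(2)! × [f^{(1)}(41) − f^{(1)}(9)] = 1/12 × (0.152273 − 0.727561) = -0.0479407.

S_1 ≈ 513.651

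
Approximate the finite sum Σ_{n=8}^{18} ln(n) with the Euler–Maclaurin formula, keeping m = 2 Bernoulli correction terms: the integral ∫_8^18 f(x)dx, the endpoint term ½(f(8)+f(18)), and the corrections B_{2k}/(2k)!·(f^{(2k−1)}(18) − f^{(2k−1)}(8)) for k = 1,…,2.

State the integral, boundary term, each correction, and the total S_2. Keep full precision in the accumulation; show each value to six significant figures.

S_2 ≈ 27.8703

Integral: ∫_8^18 ln(x) dx = 25.3912.
½[f(8) + f(18)] = ½[2.07944 + 2.89037] = 2.48491.
So far: 27.8761.
Correction k=1: B_{2}/2! · (f^{(1)}(18) − f^{(1)}(8)) = 1/12 · (0.0555556 − 0.125000) = -0.00578704.
Running total after k=1: 27.8703.
Correction k=2: B_{4}/4! · (f^{(3)}(18) − f^{(3)}(8)) = −1/720 · (0.000342936 − 0.00390625) = 4.94905e-06.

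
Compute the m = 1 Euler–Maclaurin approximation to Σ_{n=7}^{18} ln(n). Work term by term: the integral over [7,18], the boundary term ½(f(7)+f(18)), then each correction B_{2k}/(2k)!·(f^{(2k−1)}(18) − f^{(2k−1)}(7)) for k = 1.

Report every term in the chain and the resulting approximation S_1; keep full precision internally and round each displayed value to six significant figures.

S_1 ≈ 29.8162

∫_7^18 ln(x) dx evaluates to 27.4053.
Endpoint term: (f(7) + f(18))/2 = (1.94591 + 2.89037)/2 = 2.41814.
Integral + boundary = 29.8235.
Correction k=1: B_{2}/2! · (f^{(1)}(18) − f^{(1)}(7)) = 1/12 · (0.0555556 − 0.142857) = -0.00727513.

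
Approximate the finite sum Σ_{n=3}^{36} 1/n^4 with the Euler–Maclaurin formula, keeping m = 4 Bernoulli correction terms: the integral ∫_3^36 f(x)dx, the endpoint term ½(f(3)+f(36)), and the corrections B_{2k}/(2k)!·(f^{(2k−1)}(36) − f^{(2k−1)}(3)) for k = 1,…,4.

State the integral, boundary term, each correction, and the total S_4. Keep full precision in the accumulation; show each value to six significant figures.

∫_3^36 1/x^4 dx evaluates to 0.0123385.
Boundary: ½(f(3) + f(36)) = ½(0.0123457 + 5.95374e-07) = 0.00617314.
Running total after boundary: 0.0185117.
Correction k=1: B_{2}/2! · (f^{(1)}(36) − f^{(1)}(3)) = 1/12 · (-6.61527e-08 − (-0.0164609)) = 0.00137174.
Running total after k=1: 0.0198834.
Correction k=2: B_{4}/4! · (f^{(3)}(36) − f^{(3)}(3)) = −1/720 · (-1.53131e-09 − (-0.0548697)) = -7.62079e-05.
Running total after k=2: 0.0198072.
Correction k=3: B_{6}/6! · (f^{(5)}(36) − f^{(5)}(3)) = 1/30240 · (-6.61678e-11 − (-0.341411)) = 1.12901e-05.
Running total after k=3: 0.0198185.
Correction k=4: B_{8}/8! · (f^{(7)}(36) − f^{(7)}(3)) = −1/1209600 · (-4.59499e-12 − (-3.41411)) = -2.82251e-06.

S_4 ≈ 0.0198157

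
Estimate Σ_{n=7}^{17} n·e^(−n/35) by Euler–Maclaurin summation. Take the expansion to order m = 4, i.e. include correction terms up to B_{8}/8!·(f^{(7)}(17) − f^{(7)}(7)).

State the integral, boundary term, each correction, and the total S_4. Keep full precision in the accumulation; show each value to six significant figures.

S_4 ≈ 91.8325

The integral term ∫_7^17 x·e^(−x/35) dx = 83.7654.
½[f(7) + f(17)] = ½[5.73112 + 10.4594] = 8.09525.
So far: 91.8607.
Order-1 term: 1/12 · (0.316418 − 0.654985) = -0.0282139.
Running total after k=1: 91.8325.
Order-2 term: −1/720 · (0.00126280 − 0.00187138) = 8.45253e-07.
Running total after k=2: 91.8325.
Order-3 term: 1/30240 · (1.85086e-06 − 2.61885e-06) = -2.53964e-11.
Running total after k=3: 91.8325.
Order-4 term: −1/1209600 · (2.18030e-09 − 3.02860e-09) = 7.01308e-16.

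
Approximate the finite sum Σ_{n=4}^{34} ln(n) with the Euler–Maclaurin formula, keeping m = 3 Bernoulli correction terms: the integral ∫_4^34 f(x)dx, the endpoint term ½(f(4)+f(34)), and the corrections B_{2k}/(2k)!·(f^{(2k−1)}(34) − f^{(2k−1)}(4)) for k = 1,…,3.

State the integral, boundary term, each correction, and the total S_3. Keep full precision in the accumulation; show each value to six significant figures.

S_3 ≈ 86.7891

∫_4^34 ln(x) dx evaluates to 84.3511.
Endpoint term: (f(4) + f(34))/2 = (1.38629 + 3.52636)/2 = 2.45633.
Integral + boundary = 86.8074.
Correction k=1: B_{2}/2! · (f^{(1)}(34) − f^{(1)}(4)) = 1/12 · (0.0294118 − 0.250000) = -0.0183824.
Running total after k=1: 86.7890.
Correction k=2: B_{4}/4! · (f^{(3)}(34) − f^{(3)}(4)) = −1/720 · (5.08854e-05 − 0.0312500) = 4.33321e-05.
Running total after k=2: 86.7891.
Correction k=3: B_{6}/6! · (f^{(5)}(34) − f^{(5)}(4)) = 1/30240 · (5.28222e-07 − 0.0234375) = -7.75032e-07.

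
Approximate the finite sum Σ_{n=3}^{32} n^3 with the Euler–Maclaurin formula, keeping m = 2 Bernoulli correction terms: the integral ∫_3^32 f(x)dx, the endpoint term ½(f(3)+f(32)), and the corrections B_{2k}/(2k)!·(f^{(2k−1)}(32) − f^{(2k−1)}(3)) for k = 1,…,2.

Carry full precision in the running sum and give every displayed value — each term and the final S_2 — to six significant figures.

S_2 ≈ 278775

∫_3^32 x^3 dx evaluates to 262124.
Endpoint term: (f(3) + f(32))/2 = (27.0000 + 32768.0)/2 = 16397.5.
Running total after boundary: 278521.
Correction k=1: B_{2}/2! · (f^{(1)}(32) − f^{(1)}(3)) = 1/12 · (3072.00 − 27.0000) = 253.750.
After k=1: 278775.
Correction k=2: B_{4}/4! · (f^{(3)}(32) − f^{(3)}(3)) = −1/720 · (6.00000 − 6.00000) = 0.00000.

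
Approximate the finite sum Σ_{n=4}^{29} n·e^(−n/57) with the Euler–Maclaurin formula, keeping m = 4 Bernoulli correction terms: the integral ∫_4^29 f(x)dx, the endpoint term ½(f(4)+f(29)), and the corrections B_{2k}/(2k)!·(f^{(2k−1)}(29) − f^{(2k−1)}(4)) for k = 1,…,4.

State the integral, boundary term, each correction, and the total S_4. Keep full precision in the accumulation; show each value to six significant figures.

S_4 ≈ 304.653

The integral term ∫_4^29 x·e^(−x/57) dx = 294.118.
½[f(4) + f(29)] = ½[3.72892 + 17.4358] = 10.5823.
Running total after boundary: 304.700.
Order-1 term: 1/12 · (0.295343 − 0.866811) = -0.0476223.
After k=1: 304.653.
Order-2 term: −1/720 · (0.000461006 − 0.000840650) = 5.27282e-07.
After k=2: 304.653.
Order-3 term: 1/30240 · (2.55805e-07 − 4.35367e-07) = -5.93789e-12.
After k=3: 304.653.
Order-4 term: −1/1209600 · (1.13794e-10 − 1.88363e-10) = 6.16476e-17.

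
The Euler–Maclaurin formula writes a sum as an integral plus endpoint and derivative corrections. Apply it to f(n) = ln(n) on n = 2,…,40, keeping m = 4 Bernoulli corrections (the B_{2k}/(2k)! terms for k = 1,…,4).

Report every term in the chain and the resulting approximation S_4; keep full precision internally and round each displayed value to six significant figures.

The integral term ∫_2^40 ln(x) dx = 108.169.
Endpoint term: (f(2) + f(40))/2 = (0.693147 + 3.68888)/2 = 2.19101.
Running total after boundary: 110.360.
k=1: B_{2}/(2)! × [f^{(1)}(40) − f^{(1)}(2)] = 1/12 × (0.0250000 − 0.500000) = -0.0395833.
Running total after k=1: 110.320.
k=2: B_{4}/(4)! × [f^{(3)}(40) − f^{(3)}(2)] = −1/720 × (3.12500e-05 − 0.250000) = 0.000347179.
Running total after k=2: 110.321.
k=3: B_{6}/(6)! × [f^{(5)}(40) − f^{(5)}(2)] = 1/30240 × (2.34375e-07 − 0.750000) = -2.48016e-05.
Running total after k=3: 110.321.
k=4: B_{8}/(8)! × [f^{(7)}(40) − f^{(7)}(2)] = −1/1209600 × (4.39453e-09 − 5.62500) = 4.65030e-06.

S_4 ≈ 110.321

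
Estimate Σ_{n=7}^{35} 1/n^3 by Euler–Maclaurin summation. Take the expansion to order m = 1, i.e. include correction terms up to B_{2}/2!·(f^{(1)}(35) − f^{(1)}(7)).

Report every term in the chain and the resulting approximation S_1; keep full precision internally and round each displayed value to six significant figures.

∫_7^35 1/x^3 dx evaluates to 0.00979592.
½[f(7) + f(35)] = ½[0.00291545 + 2.33236e-05] = 0.00146939.
So far: 0.0112653.
k=1: B_{2}/(2)! × [f^{(1)}(35) − f^{(1)}(7)] = 1/12 × (-1.99917e-06 − (-0.00124948)) = 0.000103957.

S_1 ≈ 0.0113693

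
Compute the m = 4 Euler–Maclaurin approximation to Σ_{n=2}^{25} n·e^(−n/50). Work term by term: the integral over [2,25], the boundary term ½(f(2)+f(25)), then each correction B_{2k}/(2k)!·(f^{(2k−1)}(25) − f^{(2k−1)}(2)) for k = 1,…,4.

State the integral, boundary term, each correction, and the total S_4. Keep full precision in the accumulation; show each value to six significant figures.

Integral: ∫_2^25 x·e^(−x/50) dx = 223.563.
Endpoint term: (f(2) + f(25))/2 = (1.92158 + 15.1633)/2 = 8.54242.
So far: 232.105.
k=1: B_{2}/(2)! × [f^{(1)}(25) − f^{(1)}(2)] = 1/12 × (0.303265 − 0.922358) = -0.0515910.
Partial sum through k=1: 232.053.
k=2: B_{4}/(4)! × [f^{(3)}(25) − f^{(3)}(2)] = −1/720 × (0.000606531 − 0.00113757) = 7.37561e-07.
Partial sum through k=2: 232.053.
k=3: B_{6}/(6)! × [f^{(5)}(25) − f^{(5)}(2)] = 1/30240 × (4.36702e-07 − 7.62482e-07) = -1.07732e-11.
Partial sum through k=3: 232.053.
k=4: B_{8}/(8)! × [f^{(7)}(25) − f^{(7)}(2)] = −1/1209600 × (2.52317e-10 − 4.27974e-10) = 1.45219e-16.

S_4 ≈ 232.053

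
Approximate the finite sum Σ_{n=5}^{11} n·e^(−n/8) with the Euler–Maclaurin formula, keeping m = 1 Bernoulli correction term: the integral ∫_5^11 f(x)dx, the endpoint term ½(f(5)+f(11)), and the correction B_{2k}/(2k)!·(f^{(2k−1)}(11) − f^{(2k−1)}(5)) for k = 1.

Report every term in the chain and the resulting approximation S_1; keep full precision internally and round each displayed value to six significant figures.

Integral: ∫_5^11 x·e^(−x/8) dx = 17.2356.
Boundary: ½(f(5) + f(11)) = ½(2.67631 + 2.78124) = 2.72877.
Integral + boundary = 19.9643.
k=1: B_{2}/(2)! × [f^{(1)}(11) − f^{(1)}(5)] = 1/12 × (-0.0948148 − 0.200723) = -0.0246282.

S_1 ≈ 19.9397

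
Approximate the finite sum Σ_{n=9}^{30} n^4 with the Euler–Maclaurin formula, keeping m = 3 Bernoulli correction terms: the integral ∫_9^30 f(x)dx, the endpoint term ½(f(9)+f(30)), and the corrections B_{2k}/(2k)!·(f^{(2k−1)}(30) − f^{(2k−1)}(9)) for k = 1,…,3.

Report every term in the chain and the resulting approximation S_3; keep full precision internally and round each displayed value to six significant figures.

Integral: ∫_9^30 x^4 dx = 4.84819e+06.
Endpoint term: (f(9) + f(30))/2 = (6561.00 + 810000)/2 = 408280.
So far: 5.25647e+06.
Correction k=1: B_{2}/2! · (f^{(1)}(30) − f^{(1)}(9)) = 1/12 · (108000 − 2916.00) = 8757.00.
Running total after k=1: 5.26523e+06.
Correction k=2: B_{4}/4! · (f^{(3)}(30) − f^{(3)}(9)) = −1/720 · (720.000 − 216.000) = -0.700000.
Running total after k=2: 5.26523e+06.
Correction k=3: B_{6}/6! · (f^{(5)}(30) − f^{(5)}(9)) = 1/30240 · (0.00000 − 0.00000) = 0.00000.

S_3 ≈ 5.26523e+06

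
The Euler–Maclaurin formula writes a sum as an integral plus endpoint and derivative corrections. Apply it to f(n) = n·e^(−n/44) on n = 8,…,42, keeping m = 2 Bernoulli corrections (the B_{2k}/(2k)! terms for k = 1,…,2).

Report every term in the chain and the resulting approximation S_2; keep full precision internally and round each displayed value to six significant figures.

S_2 ≈ 462.200

The integral term ∫_8^42 x·e^(−x/44) dx = 450.835.
Boundary: ½(f(8) + f(42)) = ½(6.67002 + 16.1695) = 11.4197.
Running total after boundary: 462.255.
Correction k=1: B_{2}/2! · (f^{(1)}(42) − f^{(1)}(8)) = 1/12 · (0.0174994 − 0.682161) = -0.0553885.
Running total after k=1: 462.200.
Correction k=2: B_{4}/4! · (f^{(3)}(42) − f^{(3)}(8)) = −1/720 · (0.000406753 − 0.00121367) = 1.12072e-06.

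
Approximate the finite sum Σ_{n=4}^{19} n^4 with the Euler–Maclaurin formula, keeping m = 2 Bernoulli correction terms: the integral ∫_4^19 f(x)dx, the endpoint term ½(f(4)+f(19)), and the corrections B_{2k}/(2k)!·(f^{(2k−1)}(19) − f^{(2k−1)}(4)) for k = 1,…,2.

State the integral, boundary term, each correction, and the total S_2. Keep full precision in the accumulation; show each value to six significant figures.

S_2 ≈ 562568

Integral: ∫_4^19 x^4 dx = 495015.
Endpoint term: (f(4) + f(19))/2 = (256.000 + 130321)/2 = 65288.5.
So far: 560304.
k=1: B_{2}/(2)! × [f^{(1)}(19) − f^{(1)}(4)] = 1/12 × (27436.0 − 256.000) = 2265.00.
Running total after k=1: 562568.
k=2: B_{4}/(4)! × [f^{(3)}(19) − f^{(3)}(4)] = −1/720 × (456.000 − 96.0000) = -0.500000.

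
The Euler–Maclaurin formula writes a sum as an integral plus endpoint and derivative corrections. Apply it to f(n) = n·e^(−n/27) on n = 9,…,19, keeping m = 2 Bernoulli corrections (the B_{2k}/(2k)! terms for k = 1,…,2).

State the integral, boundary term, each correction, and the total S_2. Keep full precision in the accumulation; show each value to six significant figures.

∫_9^19 x·e^(−x/27) dx evaluates to 81.9896.
½[f(9) + f(19)] = ½[6.44878 + 9.40024] = 7.92451.
So far: 89.9141.
Order-1 term: 1/12 · (0.146592 − 0.477688) = -0.0275913.
After k=1: 89.8865.
Order-2 term: −1/720 · (0.00155842 − 0.00262106) = 1.47588e-06.

S_2 ≈ 89.8865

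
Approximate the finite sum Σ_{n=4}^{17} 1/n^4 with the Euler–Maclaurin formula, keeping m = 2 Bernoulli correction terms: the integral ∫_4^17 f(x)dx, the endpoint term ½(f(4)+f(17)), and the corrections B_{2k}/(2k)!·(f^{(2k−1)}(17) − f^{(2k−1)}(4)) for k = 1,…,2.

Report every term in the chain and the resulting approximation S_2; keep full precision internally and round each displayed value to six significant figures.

S_2 ≈ 0.00741471

Integral: ∫_4^17 1/x^4 dx = 0.00514049.
½[f(4) + f(17)] = ½[0.00390625 + 1.19730e-05] = 0.00195911.
So far: 0.00709960.
Correction k=1: B_{2}/2! · (f^{(1)}(17) − f^{(1)}(4)) = 1/12 · (-2.81719e-06 − (-0.00390625)) = 0.000325286.
After k=1: 0.00742488.
Correction k=2: B_{4}/4! · (f^{(3)}(17) − f^{(3)}(4)) = −1/720 · (-2.92441e-07 − (-0.00732422)) = -1.01721e-05.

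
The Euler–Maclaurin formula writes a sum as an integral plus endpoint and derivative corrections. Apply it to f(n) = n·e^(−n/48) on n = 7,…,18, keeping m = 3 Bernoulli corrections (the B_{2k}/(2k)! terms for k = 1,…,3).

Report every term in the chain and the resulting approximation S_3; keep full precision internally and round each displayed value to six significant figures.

S_3 ≈ 113.609

∫_7^18 x·e^(−x/48) dx evaluates to 104.424.
½[f(7) + f(18)] = ½[6.05011 + 12.3712] = 9.21066.
Integral + boundary = 113.635.
Order-1 term: 1/12 · (0.429556 − 0.738258) = -0.0257252.
After k=1: 113.609.
Order-2 term: −1/720 · (0.000783044 − 0.00107069) = 3.99503e-07.
After k=2: 113.609.
Order-3 term: 1/30240 · (5.98806e-07 − 7.90342e-07) = -6.33386e-12.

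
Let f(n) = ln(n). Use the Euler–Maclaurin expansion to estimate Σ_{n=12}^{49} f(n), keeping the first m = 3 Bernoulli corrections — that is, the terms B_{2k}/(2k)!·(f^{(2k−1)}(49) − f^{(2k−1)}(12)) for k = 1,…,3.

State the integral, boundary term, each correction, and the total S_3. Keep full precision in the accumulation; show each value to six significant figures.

The integral term ∫_12^49 ln(x) dx = 123.880.
Endpoint term: (f(12) + f(49))/2 = (2.48491 + 3.89182)/2 = 3.18836.
Running total after boundary: 127.069.
Correction k=1: B_{2}/2! · (f^{(1)}(49) − f^{(1)}(12)) = 1/12 · (0.0204082 − 0.0833333) = -0.00524376.
Running total after k=1: 127.063.
Correction k=2: B_{4}/4! · (f^{(3)}(49) − f^{(3)}(12)) = −1/720 · (1.69997e-05 − 0.00115741) = 1.58390e-06.
Running total after k=2: 127.063.
Correction k=3: B_{6}/6! · (f^{(5)}(49) − f^{(5)}(12)) = 1/30240 · (8.49632e-08 − 9.64506e-05) = -3.18669e-09.

S_3 ≈ 127.063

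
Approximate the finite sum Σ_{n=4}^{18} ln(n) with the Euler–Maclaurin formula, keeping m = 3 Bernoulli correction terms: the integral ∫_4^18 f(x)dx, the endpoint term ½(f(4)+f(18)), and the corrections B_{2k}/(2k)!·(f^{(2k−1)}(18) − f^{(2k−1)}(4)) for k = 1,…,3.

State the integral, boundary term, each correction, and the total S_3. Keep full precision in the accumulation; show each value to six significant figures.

∫_4^18 ln(x) dx evaluates to 32.4815.
Endpoint term: (f(4) + f(18))/2 = (1.38629 + 2.89037)/2 = 2.13833.
Running total after boundary: 34.6198.
Order-1 term: 1/12 · (0.0555556 − 0.250000) = -0.0162037.
After k=1: 34.6036.
Order-2 term: −1/720 · (0.000342936 − 0.0312500) = 4.29265e-05.
After k=2: 34.6037.
Order-3 term: 1/30240 · (1.27013e-05 − 0.0234375) = -7.74630e-07.

S_3 ≈ 34.6037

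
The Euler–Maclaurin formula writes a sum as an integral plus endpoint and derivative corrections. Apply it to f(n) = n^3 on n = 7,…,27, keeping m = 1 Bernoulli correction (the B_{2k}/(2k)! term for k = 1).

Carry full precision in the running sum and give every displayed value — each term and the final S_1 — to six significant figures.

S_1 ≈ 142443

∫_7^27 x^3 dx evaluates to 132260.
Boundary: ½(f(7) + f(27)) = ½(343.000 + 19683.0) = 10013.0.
So far: 142273.
Correction k=1: B_{2}/2! · (f^{(1)}(27) − f^{(1)}(7)) = 1/12 · (2187.00 − 147.000) = 170.000.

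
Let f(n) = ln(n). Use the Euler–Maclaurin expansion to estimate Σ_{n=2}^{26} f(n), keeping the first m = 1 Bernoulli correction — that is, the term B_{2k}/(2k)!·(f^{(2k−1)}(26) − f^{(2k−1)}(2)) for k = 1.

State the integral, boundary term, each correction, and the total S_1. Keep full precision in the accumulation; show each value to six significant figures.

∫_2^26 ln(x) dx evaluates to 59.3242.
½[f(2) + f(26)] = ½[0.693147 + 3.25810] = 1.97562.
So far: 61.2998.
Correction k=1: B_{2}/2! · (f^{(1)}(26) − f^{(1)}(2)) = 1/12 · (0.0384615 − 0.500000) = -0.0384615.

S_1 ≈ 61.2614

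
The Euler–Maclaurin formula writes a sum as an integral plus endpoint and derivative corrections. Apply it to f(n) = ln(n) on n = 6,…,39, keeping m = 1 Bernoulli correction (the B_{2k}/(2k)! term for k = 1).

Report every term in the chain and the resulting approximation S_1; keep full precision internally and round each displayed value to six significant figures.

The integral term ∫_6^39 ln(x) dx = 99.1283.
Endpoint term: (f(6) + f(39))/2 = (1.79176 + 3.66356)/2 = 2.72766.
Running total after boundary: 101.856.
k=1: B_{2}/(2)! × [f^{(1)}(39) − f^{(1)}(6)] = 1/12 × (0.0256410 − 0.166667) = -0.0117521.

S_1 ≈ 101.844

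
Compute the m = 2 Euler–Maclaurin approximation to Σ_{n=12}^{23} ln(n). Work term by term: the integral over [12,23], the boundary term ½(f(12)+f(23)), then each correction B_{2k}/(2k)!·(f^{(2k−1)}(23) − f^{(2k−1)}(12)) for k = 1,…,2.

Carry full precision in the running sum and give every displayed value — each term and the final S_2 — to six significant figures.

S_2 ≈ 34.1044

∫_12^23 ln(x) dx evaluates to 31.2975.
Boundary: ½(f(12) + f(23)) = ½(2.48491 + 3.13549) = 2.81020.
Running total after boundary: 34.1077.
Correction k=1: B_{2}/2! · (f^{(1)}(23) − f^{(1)}(12)) = 1/12 · (0.0434783 − 0.0833333) = -0.00332126.
Running total after k=1: 34.1044.
Correction k=2: B_{4}/4! · (f^{(3)}(23) − f^{(3)}(12)) = −1/720 · (0.000164379 − 0.00115741) = 1.37921e-06.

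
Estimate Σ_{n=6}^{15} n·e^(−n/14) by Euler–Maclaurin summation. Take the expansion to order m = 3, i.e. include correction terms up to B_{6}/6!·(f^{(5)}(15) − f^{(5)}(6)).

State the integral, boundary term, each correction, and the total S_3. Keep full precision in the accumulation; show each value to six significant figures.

S_3 ≈ 47.8304

The integral term ∫_6^15 x·e^(−x/14) dx = 43.3403.
½[f(6) + f(15)] = ½[3.90863 + 5.13778] = 4.52321.
Running total after boundary: 47.8635.
k=1: B_{2}/(2)! × [f^{(1)}(15) − f^{(1)}(6)] = 1/12 × (-0.0244656 − 0.372251) = -0.0330597.
Partial sum through k=1: 47.8304.
k=2: B_{4}/(4)! × [f^{(3)}(15) − f^{(3)}(6)] = −1/720 × (0.00337027 − 0.00854658) = 7.18932e-06.
Partial sum through k=2: 47.8304.
k=3: B_{6}/(6)! × [f^{(5)}(15) − f^{(5)}(6)] = 1/30240 × (3.50273e-05 − 7.75200e-05) = -1.40518e-09.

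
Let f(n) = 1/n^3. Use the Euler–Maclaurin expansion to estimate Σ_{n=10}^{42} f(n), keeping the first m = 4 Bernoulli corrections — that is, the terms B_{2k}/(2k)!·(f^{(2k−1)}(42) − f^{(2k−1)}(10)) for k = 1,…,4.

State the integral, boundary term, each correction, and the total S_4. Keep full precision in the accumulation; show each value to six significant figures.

S_4 ≈ 0.00524814

The integral term ∫_10^42 1/x^3 dx = 0.00471655.
½[f(10) + f(42)] = ½[0.00100000 + 1.34975e-05] = 0.000506749.
Integral + boundary = 0.00522330.
Order-1 term: 1/12 · (-9.64104e-07 − (-0.000300000)) = 2.49197e-05.
After k=1: 0.00524822.
Order-2 term: −1/720 · (-1.09309e-08 − (-6.00000e-05)) = -8.33182e-08.
After k=2: 0.00524814.
Order-3 term: 1/30240 · (-2.60259e-10 − (-2.52000e-05)) = 8.33325e-10.
After k=3: 0.00524814.
Order-4 term: −1/1209600 · (-1.06228e-11 − (-1.81440e-05)) = -1.50000e-11.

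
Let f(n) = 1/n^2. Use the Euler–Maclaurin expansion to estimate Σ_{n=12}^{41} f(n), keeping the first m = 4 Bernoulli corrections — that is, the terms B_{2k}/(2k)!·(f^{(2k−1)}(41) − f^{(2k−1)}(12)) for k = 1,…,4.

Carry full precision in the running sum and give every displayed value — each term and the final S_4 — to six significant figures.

S_4 ≈ 0.0628067

The integral term ∫_12^41 1/x^2 dx = 0.0589431.
Endpoint term: (f(12) + f(41))/2 = (0.00694444 + 0.000594884)/2 = 0.00376966.
Integral + boundary = 0.0627128.
k=1: B_{2}/(2)! × [f^{(1)}(41) − f^{(1)}(12)] = 1/12 × (-2.90187e-05 − (-0.00115741)) = 9.40324e-05.
Running total after k=1: 0.0628068.
k=2: B_{4}/(4)! × [f^{(3)}(41) − f^{(3)}(12)] = −1/720 × (-2.07153e-07 − (-9.64506e-05)) = -1.33671e-07.
Running total after k=2: 0.0628067.
k=3: B_{6}/(6)! × [f^{(5)}(41) − f^{(5)}(12)] = 1/30240 × (-3.69697e-09 − (-2.00939e-05)) = 6.64358e-10.
Running total after k=3: 0.0628067.
k=4: B_{8}/(8)! × [f^{(7)}(41) − f^{(7)}(12)] = −1/1209600 × (-1.23159e-10 − (-7.81429e-06)) = -6.46012e-12.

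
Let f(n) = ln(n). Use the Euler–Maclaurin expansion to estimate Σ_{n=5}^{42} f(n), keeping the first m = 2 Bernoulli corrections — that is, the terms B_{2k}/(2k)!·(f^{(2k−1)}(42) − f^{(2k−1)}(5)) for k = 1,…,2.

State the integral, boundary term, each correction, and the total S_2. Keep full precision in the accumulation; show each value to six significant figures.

S_2 ≈ 114.594

Integral: ∫_5^42 ln(x) dx = 111.935.
Endpoint term: (f(5) + f(42))/2 = (1.60944 + 3.73767)/2 = 2.67355.
Integral + boundary = 114.608.
k=1: B_{2}/(2)! × [f^{(1)}(42) − f^{(1)}(5)] = 1/12 × (0.0238095 − 0.200000) = -0.0146825.
Partial sum through k=1: 114.594.
k=2: B_{4}/(4)! × [f^{(3)}(42) − f^{(3)}(5)] = −1/720 × (2.69949e-05 − 0.0160000) = 2.21847e-05.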